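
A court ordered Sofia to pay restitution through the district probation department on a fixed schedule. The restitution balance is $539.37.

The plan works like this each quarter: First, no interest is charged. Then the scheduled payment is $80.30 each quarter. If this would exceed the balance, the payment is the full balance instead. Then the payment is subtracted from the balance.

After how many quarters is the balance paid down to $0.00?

7

# | Opening | Payment | End bal
1 | $539.37 | $80.30 | $459.07
2 | $459.07 | $80.30 | $378.77
3 | $378.77 | $80.30 | $298.47
4 | $298.47 | $80.30 | $218.17
5 | $218.17 | $80.30 | $137.87
6 | $137.87 | $80.30 | $57.57
7 | $57.57 | $57.57 | $0.00
Balance reaches $0.00 in quarter 7.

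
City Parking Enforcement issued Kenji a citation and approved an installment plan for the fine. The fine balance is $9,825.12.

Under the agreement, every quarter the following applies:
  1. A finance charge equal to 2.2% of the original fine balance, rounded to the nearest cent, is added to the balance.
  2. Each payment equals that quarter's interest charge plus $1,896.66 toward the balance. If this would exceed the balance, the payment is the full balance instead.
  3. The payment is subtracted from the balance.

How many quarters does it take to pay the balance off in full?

# | Opening | Interest | Payment | End bal
1 | $9,825.12 | $216.15 | $2,112.81 | $7,928.46
2 | $7,928.46 | $216.15 | $2,112.81 | $6,031.80
3 | $6,031.80 | $216.15 | $2,112.81 | $4,135.14
4 | $4,135.14 | $216.15 | $2,112.81 | $2,238.48
5 | $2,238.48 | $216.15 | $2,112.81 | $341.82
6 | $341.82 | $216.15 | $557.97 | $0.00
Balance reaches $0.00 in quarter 6.

6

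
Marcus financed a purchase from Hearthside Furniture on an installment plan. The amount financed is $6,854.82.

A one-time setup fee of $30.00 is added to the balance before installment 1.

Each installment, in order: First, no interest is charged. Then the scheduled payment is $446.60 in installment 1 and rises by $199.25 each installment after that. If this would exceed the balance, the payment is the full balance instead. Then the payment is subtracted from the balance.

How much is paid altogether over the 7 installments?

$6,884.82

Installment 1: opening $6,884.82; payment $446.60; balance $6,438.22
Installment 2: opening $6,438.22; payment $645.85; balance $5,792.37
Installment 3: opening $5,792.37; payment $845.10; balance $4,947.27
Installment 4: opening $4,947.27; payment $1,044.35; balance $3,902.92
Installment 5: opening $3,902.92; payment $1,243.60; balance $2,659.32
Installment 6: opening $2,659.32; payment $1,442.85; balance $1,216.47
Installment 7: opening $1,216.47; payment $1,216.47; balance $0.00
Total paid: $6,884.82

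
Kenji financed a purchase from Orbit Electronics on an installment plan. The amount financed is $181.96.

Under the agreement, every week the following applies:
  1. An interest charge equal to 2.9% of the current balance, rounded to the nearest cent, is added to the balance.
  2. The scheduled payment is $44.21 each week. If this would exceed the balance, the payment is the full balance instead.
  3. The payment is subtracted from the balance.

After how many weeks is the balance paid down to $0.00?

Week 1: opening $181.96; interest $5.28 → $187.24; payment $44.21; balance $143.03
Week 2: opening $143.03; interest $4.15 → $147.18; payment $44.21; balance $102.97
Week 3: opening $102.97; interest $2.99 → $105.96; payment $44.21; balance $61.75
Week 4: opening $61.75; interest $1.79 → $63.54; payment $44.21; balance $19.33
Week 5: opening $19.33; interest $0.56 → $19.89; payment $19.89; balance $0.00
Balance reaches $0.00 in week 5.

5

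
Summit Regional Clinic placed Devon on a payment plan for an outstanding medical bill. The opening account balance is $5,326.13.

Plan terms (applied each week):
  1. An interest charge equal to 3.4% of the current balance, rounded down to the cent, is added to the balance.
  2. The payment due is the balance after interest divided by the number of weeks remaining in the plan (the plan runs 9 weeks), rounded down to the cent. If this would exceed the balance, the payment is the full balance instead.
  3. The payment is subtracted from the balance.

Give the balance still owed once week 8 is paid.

Week 1: $5,326.13 +$181.08 interest = $5,507.21; pay $611.91 → $4,895.30
Week 2: $4,895.30 +$166.44 interest = $5,061.74; pay $632.71 → $4,429.03
Week 3: $4,429.03 +$150.58 interest = $4,579.61; pay $654.23 → $3,925.38
Week 4: $3,925.38 +$133.46 interest = $4,058.84; pay $676.47 → $3,382.37
Week 5: $3,382.37 +$115.00 interest = $3,497.37; pay $699.47 → $2,797.90
Week 6: $2,797.90 +$95.12 interest = $2,893.02; pay $723.25 → $2,169.77
Week 7: $2,169.77 +$73.77 interest = $2,243.54; pay $747.84 → $1,495.70
Week 8: $1,495.70 +$50.85 interest = $1,546.55; pay $773.27 → $773.28

$773.28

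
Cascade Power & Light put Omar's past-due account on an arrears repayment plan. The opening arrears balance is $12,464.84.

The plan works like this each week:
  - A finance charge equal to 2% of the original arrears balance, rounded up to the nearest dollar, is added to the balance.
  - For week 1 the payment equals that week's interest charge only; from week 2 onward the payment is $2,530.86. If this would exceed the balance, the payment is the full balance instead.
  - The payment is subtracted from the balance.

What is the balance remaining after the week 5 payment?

# | Opening | Interest | Payment | End bal
1 | $12,464.84 | $250.00 | $250.00 | $12,464.84
2 | $12,464.84 | $250.00 | $2,530.86 | $10,183.98
3 | $10,183.98 | $250.00 | $2,530.86 | $7,903.12
4 | $7,903.12 | $250.00 | $2,530.86 | $5,622.26
5 | $5,622.26 | $250.00 | $2,530.86 | $3,341.40

$3,341.40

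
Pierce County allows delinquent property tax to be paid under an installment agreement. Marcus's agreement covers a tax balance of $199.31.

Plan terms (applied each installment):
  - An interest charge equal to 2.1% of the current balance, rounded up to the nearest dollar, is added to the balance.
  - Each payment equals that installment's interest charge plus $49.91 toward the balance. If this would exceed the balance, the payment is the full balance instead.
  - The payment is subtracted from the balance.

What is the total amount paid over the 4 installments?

Installment 1: opening $199.31; interest $5.00 → $204.31; payment $54.91; balance $149.40
Installment 2: opening $149.40; interest $4.00 → $153.40; payment $53.91; balance $99.49
Installment 3: opening $99.49; interest $3.00 → $102.49; payment $52.91; balance $49.58
Installment 4: opening $49.58; interest $2.00 → $51.58; payment $51.58; balance $0.00
Total paid: $213.31

$213.31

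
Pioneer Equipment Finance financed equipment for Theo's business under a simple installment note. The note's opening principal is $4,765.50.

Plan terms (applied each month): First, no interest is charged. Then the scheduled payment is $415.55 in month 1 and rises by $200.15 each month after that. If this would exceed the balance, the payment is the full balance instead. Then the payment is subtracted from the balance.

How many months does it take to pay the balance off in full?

6

Month 1: $4,765.50 − $415.55 → $4,349.95
Month 2: $4,349.95 − $615.70 → $3,734.25
Month 3: $3,734.25 − $815.85 → $2,918.40
Month 4: $2,918.40 − $1,016.00 → $1,902.40
Month 5: $1,902.40 − $1,216.15 → $686.25
Month 6: $686.25 − $686.25 → $0.00
Balance reaches $0.00 in month 6.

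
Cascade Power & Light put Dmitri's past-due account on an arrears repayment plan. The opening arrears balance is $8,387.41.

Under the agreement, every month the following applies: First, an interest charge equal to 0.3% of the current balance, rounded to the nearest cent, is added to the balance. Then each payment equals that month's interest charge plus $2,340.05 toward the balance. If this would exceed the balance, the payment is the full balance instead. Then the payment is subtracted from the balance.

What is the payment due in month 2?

Month 1: opening $8,387.41; interest $25.16 → $8,412.57; payment $2,365.21; balance $6,047.36
Month 2: opening $6,047.36; interest $18.14 → $6,065.50; payment $2,358.19; balance $3,707.31

$2,358.19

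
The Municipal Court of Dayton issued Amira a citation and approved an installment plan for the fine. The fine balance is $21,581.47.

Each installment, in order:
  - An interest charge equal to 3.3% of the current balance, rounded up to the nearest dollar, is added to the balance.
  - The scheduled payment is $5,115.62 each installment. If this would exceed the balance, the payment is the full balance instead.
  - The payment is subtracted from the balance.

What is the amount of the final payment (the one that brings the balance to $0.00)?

Installment 1: opening $21,581.47; interest $713.00 → $22,294.47; payment $5,115.62; balance $17,178.85
Installment 2: opening $17,178.85; interest $567.00 → $17,745.85; payment $5,115.62; balance $12,630.23
Installment 3: opening $12,630.23; interest $417.00 → $13,047.23; payment $5,115.62; balance $7,931.61
Installment 4: opening $7,931.61; interest $262.00 → $8,193.61; payment $5,115.62; balance $3,077.99
Installment 5: opening $3,077.99; interest $102.00 → $3,179.99; payment $3,179.99; balance $0.00

$3,179.99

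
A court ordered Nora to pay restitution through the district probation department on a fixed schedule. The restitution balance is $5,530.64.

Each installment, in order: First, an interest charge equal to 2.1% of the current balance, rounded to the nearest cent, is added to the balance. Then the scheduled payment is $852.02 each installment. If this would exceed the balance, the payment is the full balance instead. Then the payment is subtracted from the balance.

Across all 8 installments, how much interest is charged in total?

# | Opening | Interest | Payment | End bal
1 | $5,530.64 | $116.14 | $852.02 | $4,794.76
2 | $4,794.76 | $100.69 | $852.02 | $4,043.43
3 | $4,043.43 | $84.91 | $852.02 | $3,276.32
4 | $3,276.32 | $68.80 | $852.02 | $2,493.10
5 | $2,493.10 | $52.36 | $852.02 | $1,693.44
6 | $1,693.44 | $35.56 | $852.02 | $876.98
7 | $876.98 | $18.42 | $852.02 | $43.38
8 | $43.38 | $0.91 | $44.29 | $0.00
Total interest: $116.14 + $100.69 + $84.91 + $68.80 + $52.36 + $35.56 + $18.42 + $0.91 = $477.79

$477.79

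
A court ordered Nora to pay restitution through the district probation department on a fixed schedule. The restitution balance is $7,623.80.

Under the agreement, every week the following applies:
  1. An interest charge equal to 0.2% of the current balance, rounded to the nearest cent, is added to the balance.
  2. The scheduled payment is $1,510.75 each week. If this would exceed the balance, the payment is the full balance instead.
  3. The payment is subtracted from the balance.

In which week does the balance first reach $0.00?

Week 1: opening $7,623.80; interest $15.25 → $7,639.05; payment $1,510.75; balance $6,128.30
Week 2: opening $6,128.30; interest $12.26 → $6,140.56; payment $1,510.75; balance $4,629.81
Week 3: opening $4,629.81; interest $9.26 → $4,639.07; payment $1,510.75; balance $3,128.32
Week 4: opening $3,128.32; interest $6.26 → $3,134.58; payment $1,510.75; balance $1,623.83
Week 5: opening $1,623.83; interest $3.25 → $1,627.08; payment $1,510.75; balance $116.33
Week 6: opening $116.33; interest $0.23 → $116.56; payment $116.56; balance $0.00
Balance reaches $0.00 in week 6.

6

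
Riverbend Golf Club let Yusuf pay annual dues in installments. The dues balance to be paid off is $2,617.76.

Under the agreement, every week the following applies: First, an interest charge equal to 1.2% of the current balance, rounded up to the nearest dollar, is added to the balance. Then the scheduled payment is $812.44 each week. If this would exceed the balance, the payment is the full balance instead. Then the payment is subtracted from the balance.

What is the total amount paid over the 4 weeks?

$2,688.76

Week 1: opening $2,617.76; interest $32.00 → $2,649.76; payment $812.44; balance $1,837.32
Week 2: opening $1,837.32; interest $23.00 → $1,860.32; payment $812.44; balance $1,047.88
Week 3: opening $1,047.88; interest $13.00 → $1,060.88; payment $812.44; balance $248.44
Week 4: opening $248.44; interest $3.00 → $251.44; payment $251.44; balance $0.00
Total paid: $2,688.76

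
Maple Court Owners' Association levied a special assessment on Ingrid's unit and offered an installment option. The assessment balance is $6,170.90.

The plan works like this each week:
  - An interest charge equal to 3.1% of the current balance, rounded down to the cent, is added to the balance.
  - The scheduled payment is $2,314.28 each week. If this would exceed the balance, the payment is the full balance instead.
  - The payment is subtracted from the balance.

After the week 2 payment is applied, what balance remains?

$1,859.11

Week 1: opening $6,170.90; interest $191.29 → $6,362.19; payment $2,314.28; balance $4,047.91
Week 2: opening $4,047.91; interest $125.48 → $4,173.39; payment $2,314.28; balance $1,859.11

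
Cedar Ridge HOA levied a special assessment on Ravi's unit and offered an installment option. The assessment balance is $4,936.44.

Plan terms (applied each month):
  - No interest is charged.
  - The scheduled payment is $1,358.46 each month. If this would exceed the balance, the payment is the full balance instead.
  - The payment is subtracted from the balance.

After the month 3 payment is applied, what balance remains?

# | Opening | Payment | End bal
1 | $4,936.44 | $1,358.46 | $3,577.98
2 | $3,577.98 | $1,358.46 | $2,219.52
3 | $2,219.52 | $1,358.46 | $861.06

$861.06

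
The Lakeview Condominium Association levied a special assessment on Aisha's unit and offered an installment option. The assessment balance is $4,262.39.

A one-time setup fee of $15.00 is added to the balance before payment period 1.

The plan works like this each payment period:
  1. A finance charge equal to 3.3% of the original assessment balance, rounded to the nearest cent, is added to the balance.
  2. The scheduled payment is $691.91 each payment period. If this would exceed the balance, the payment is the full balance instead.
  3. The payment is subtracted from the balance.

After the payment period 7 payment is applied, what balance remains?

Payment period 1: opening $4,277.39; interest $140.66 → $4,418.05; payment $691.91; balance $3,726.14
Payment period 2: opening $3,726.14; interest $140.66 → $3,866.80; payment $691.91; balance $3,174.89
Payment period 3: opening $3,174.89; interest $140.66 → $3,315.55; payment $691.91; balance $2,623.64
Payment period 4: opening $2,623.64; interest $140.66 → $2,764.30; payment $691.91; balance $2,072.39
Payment period 5: opening $2,072.39; interest $140.66 → $2,213.05; payment $691.91; balance $1,521.14
Payment period 6: opening $1,521.14; interest $140.66 → $1,661.80; payment $691.91; balance $969.89
Payment period 7: opening $969.89; interest $140.66 → $1,110.55; payment $691.91; balance $418.64

$418.64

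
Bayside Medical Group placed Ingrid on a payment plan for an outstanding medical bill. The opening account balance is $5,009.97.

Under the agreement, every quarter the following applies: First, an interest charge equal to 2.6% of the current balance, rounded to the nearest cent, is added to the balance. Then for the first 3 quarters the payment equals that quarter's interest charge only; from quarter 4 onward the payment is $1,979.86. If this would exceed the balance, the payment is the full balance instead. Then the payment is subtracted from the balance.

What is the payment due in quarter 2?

# | Opening | Interest | Payment | End bal
1 | $5,009.97 | $130.26 | $130.26 | $5,009.97
2 | $5,009.97 | $130.26 | $130.26 | $5,009.97

$130.26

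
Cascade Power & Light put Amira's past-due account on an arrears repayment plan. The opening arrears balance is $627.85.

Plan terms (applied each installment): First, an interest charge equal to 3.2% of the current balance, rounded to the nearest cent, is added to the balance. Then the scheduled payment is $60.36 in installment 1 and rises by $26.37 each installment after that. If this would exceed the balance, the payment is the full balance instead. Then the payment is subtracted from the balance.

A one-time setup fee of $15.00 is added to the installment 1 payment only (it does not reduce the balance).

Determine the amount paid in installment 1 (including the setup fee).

$75.36

# | Opening | Interest | Payment | Fee | End bal
1 | $627.85 | $20.09 | $60.36 | $15.00 | $587.58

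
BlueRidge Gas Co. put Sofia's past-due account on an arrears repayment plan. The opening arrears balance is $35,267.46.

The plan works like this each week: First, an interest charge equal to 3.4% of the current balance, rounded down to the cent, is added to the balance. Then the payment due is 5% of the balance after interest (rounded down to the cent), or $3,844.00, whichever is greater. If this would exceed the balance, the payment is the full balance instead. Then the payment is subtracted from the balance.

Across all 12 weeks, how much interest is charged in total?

$7,726.86

Week 1: opening $35,267.46; interest $1,199.09 → $36,466.55; payment $3,844.00; balance $32,622.55
Week 2: opening $32,622.55; interest $1,109.16 → $33,731.71; payment $3,844.00; balance $29,887.71
Week 3: opening $29,887.71; interest $1,016.18 → $30,903.89; payment $3,844.00; balance $27,059.89
Week 4: opening $27,059.89; interest $920.03 → $27,979.92; payment $3,844.00; balance $24,135.92
Week 5: opening $24,135.92; interest $820.62 → $24,956.54; payment $3,844.00; balance $21,112.54
Week 6: opening $21,112.54; interest $717.82 → $21,830.36; payment $3,844.00; balance $17,986.36
Week 7: opening $17,986.36; interest $611.53 → $18,597.89; payment $3,844.00; balance $14,753.89
Week 8: opening $14,753.89; interest $501.63 → $15,255.52; payment $3,844.00; balance $11,411.52
Week 9: opening $11,411.52; interest $387.99 → $11,799.51; payment $3,844.00; balance $7,955.51
Week 10: opening $7,955.51; interest $270.48 → $8,225.99; payment $3,844.00; balance $4,381.99
Week 11: opening $4,381.99; interest $148.98 → $4,530.97; payment $3,844.00; balance $686.97
Week 12: opening $686.97; interest $23.35 → $710.32; payment $710.32; balance $0.00
Total interest: $1,199.09 + $1,109.16 + $1,016.18 + $920.03 + $820.62 + $717.82 + $611.53 + $501.63 + $387.99 + $270.48 + $148.98 + $23.35 = $7,726.86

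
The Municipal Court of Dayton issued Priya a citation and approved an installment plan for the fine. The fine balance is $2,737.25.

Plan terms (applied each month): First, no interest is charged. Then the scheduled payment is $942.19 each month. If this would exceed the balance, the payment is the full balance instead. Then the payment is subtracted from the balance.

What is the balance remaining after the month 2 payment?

$852.87

Month 1: opening $2,737.25; payment $942.19; balance $1,795.06
Month 2: opening $1,795.06; payment $942.19; balance $852.87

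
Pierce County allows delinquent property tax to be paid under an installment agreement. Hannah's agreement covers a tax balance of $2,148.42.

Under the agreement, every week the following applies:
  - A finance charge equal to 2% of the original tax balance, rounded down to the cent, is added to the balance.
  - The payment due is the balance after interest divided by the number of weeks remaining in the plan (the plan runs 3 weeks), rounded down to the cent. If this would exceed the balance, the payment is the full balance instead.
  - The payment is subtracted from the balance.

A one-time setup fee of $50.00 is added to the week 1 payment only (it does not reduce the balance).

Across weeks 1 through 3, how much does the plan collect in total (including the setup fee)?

Week 1: opening $2,148.42; interest $42.96 → $2,191.38; payment $730.46 (+ $50.00 fee); balance $1,460.92
Week 2: opening $1,460.92; interest $42.96 → $1,503.88; payment $751.94; balance $751.94
Week 3: opening $751.94; interest $42.96 → $794.90; payment $794.90; balance $0.00
Total paid: $2,327.30

$2,327.30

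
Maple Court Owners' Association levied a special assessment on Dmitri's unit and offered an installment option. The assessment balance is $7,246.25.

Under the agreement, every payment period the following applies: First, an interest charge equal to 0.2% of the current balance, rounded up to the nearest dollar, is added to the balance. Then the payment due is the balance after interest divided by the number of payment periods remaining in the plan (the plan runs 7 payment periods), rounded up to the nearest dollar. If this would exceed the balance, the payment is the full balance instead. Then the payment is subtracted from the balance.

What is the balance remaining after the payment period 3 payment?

# | Opening | Interest | Payment | End bal
1 | $7,246.25 | $15.00 | $1,038.00 | $6,223.25
2 | $6,223.25 | $13.00 | $1,040.00 | $5,196.25
3 | $5,196.25 | $11.00 | $1,042.00 | $4,165.25

$4,165.25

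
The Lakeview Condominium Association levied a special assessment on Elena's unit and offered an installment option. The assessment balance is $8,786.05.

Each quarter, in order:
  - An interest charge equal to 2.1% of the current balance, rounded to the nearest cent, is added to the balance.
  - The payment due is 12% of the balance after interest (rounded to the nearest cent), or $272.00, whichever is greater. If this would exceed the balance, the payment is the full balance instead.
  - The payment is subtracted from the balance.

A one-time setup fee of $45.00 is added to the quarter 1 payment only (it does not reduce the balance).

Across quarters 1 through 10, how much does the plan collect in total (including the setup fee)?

Quarter 1: opening $8,786.05; interest $184.51 → $8,970.56; payment $1,076.47 (+ $45.00 fee); balance $7,894.09
Quarter 2: opening $7,894.09; interest $165.78 → $8,059.87; payment $967.18; balance $7,092.69
Quarter 3: opening $7,092.69; interest $148.95 → $7,241.64; payment $869.00; balance $6,372.64
Quarter 4: opening $6,372.64; interest $133.83 → $6,506.47; payment $780.78; balance $5,725.69
Quarter 5: opening $5,725.69; interest $120.24 → $5,845.93; payment $701.51; balance $5,144.42
Quarter 6: opening $5,144.42; interest $108.03 → $5,252.45; payment $630.29; balance $4,622.16
Quarter 7: opening $4,622.16; interest $97.07 → $4,719.23; payment $566.31; balance $4,152.92
Quarter 8: opening $4,152.92; interest $87.21 → $4,240.13; payment $508.82; balance $3,731.31
Quarter 9: opening $3,731.31; interest $78.36 → $3,809.67; payment $457.16; balance $3,352.51
Quarter 10: opening $3,352.51; interest $70.40 → $3,422.91; payment $410.75; balance $3,012.16
Total paid: $7,013.27

$7,013.27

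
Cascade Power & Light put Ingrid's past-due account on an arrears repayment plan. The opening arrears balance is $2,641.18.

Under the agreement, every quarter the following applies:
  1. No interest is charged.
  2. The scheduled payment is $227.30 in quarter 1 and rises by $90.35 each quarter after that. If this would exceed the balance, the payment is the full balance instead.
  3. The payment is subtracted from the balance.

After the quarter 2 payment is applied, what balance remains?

Quarter 1: opening $2,641.18; payment $227.30; balance $2,413.88
Quarter 2: opening $2,413.88; payment $317.65; balance $2,096.23

$2,096.23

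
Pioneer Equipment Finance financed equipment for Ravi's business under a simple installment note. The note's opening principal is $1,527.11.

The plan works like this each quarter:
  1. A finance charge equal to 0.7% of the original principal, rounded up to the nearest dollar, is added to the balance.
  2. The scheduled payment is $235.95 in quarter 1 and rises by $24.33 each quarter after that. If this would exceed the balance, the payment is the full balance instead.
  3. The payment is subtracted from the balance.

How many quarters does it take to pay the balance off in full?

Quarter 1: opening $1,527.11; interest $11.00 → $1,538.11; payment $235.95; balance $1,302.16
Quarter 2: opening $1,302.16; interest $11.00 → $1,313.16; payment $260.28; balance $1,052.88
Quarter 3: opening $1,052.88; interest $11.00 → $1,063.88; payment $284.61; balance $779.27
Quarter 4: opening $779.27; interest $11.00 → $790.27; payment $308.94; balance $481.33
Quarter 5: opening $481.33; interest $11.00 → $492.33; payment $333.27; balance $159.06
Quarter 6: opening $159.06; interest $11.00 → $170.06; payment $170.06; balance $0.00
Balance reaches $0.00 in quarter 6.

6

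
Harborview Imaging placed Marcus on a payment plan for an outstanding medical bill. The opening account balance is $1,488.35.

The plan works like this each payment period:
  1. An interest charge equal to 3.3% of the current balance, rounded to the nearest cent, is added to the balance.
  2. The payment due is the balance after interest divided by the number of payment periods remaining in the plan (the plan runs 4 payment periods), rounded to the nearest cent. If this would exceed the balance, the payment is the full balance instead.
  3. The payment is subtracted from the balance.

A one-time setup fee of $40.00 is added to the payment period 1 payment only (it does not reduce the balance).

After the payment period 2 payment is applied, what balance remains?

$794.10

Payment period 1: opening $1,488.35; interest $49.12 → $1,537.47; payment $384.37 (+ $40.00 fee); balance $1,153.10
Payment period 2: opening $1,153.10; interest $38.05 → $1,191.15; payment $397.05; balance $794.10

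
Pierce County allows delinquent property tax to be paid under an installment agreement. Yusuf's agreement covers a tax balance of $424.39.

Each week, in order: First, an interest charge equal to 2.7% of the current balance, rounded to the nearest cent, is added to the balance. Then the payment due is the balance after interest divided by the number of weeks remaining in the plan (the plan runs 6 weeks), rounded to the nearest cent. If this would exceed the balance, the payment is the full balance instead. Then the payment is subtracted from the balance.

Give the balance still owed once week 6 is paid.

Week 1: $424.39 +$11.46 interest = $435.85; pay $72.64 → $363.21
Week 2: $363.21 +$9.81 interest = $373.02; pay $74.60 → $298.42
Week 3: $298.42 +$8.06 interest = $306.48; pay $76.62 → $229.86
Week 4: $229.86 +$6.21 interest = $236.07; pay $78.69 → $157.38
Week 5: $157.38 +$4.25 interest = $161.63; pay $80.82 → $80.81
Week 6: $80.81 +$2.18 interest = $82.99; pay $82.99 → $0.00

$0.00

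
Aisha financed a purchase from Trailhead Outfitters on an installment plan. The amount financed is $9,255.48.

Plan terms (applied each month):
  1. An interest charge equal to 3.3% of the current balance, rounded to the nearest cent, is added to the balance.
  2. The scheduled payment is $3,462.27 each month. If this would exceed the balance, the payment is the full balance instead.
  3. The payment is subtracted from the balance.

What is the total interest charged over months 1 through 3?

Month 1: $9,255.48 +$305.43 interest = $9,560.91; pay $3,462.27 → $6,098.64
Month 2: $6,098.64 +$201.26 interest = $6,299.90; pay $3,462.27 → $2,837.63
Month 3: $2,837.63 +$93.64 interest = $2,931.27; pay $2,931.27 → $0.00
Total interest: $305.43 + $201.26 + $93.64 = $600.33

$600.33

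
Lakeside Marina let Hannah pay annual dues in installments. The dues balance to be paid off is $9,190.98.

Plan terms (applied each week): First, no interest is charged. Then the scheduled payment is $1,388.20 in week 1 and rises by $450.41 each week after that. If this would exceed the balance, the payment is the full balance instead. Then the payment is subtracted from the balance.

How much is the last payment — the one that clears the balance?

# | Opening | Payment | End bal
1 | $9,190.98 | $1,388.20 | $7,802.78
2 | $7,802.78 | $1,838.61 | $5,964.17
3 | $5,964.17 | $2,289.02 | $3,675.15
4 | $3,675.15 | $2,739.43 | $935.72
5 | $935.72 | $935.72 | $0.00

$935.72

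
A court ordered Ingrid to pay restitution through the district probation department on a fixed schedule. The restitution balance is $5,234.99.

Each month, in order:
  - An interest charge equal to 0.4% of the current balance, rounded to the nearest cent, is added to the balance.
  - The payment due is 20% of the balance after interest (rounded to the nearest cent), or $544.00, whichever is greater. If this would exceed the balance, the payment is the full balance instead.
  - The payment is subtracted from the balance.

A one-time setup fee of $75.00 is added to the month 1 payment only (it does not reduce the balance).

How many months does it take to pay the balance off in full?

# | Opening | Interest | Payment | Fee | End bal
1 | $5,234.99 | $20.94 | $1,051.19 | $75.00 | $4,204.74
2 | $4,204.74 | $16.82 | $844.31 | — | $3,377.25
3 | $3,377.25 | $13.51 | $678.15 | — | $2,712.61
4 | $2,712.61 | $10.85 | $544.69 | — | $2,178.77
5 | $2,178.77 | $8.72 | $544.00 | — | $1,643.49
6 | $1,643.49 | $6.57 | $544.00 | — | $1,106.06
7 | $1,106.06 | $4.42 | $544.00 | — | $566.48
8 | $566.48 | $2.27 | $544.00 | — | $24.75
9 | $24.75 | $0.10 | $24.85 | — | $0.00
Balance reaches $0.00 in month 9.

9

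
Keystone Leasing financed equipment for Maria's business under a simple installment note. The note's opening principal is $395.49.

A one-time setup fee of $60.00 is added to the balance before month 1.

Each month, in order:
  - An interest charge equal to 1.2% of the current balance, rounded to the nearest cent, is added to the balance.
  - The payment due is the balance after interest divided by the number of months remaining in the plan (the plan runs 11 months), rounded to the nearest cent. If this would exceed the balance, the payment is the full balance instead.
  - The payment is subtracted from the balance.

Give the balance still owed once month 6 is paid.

$222.40

# | Opening | Interest | Payment | End bal
1 | $455.49 | $5.47 | $41.91 | $419.05
2 | $419.05 | $5.03 | $42.41 | $381.67
3 | $381.67 | $4.58 | $42.92 | $343.33
4 | $343.33 | $4.12 | $43.43 | $304.02
5 | $304.02 | $3.65 | $43.95 | $263.72
6 | $263.72 | $3.16 | $44.48 | $222.40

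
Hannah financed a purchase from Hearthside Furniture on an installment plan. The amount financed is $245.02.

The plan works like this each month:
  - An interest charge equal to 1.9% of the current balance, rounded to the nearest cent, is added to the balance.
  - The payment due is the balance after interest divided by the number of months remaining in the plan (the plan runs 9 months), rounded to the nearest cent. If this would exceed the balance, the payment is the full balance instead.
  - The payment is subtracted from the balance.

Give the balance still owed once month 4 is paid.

$146.77

Month 1: opening $245.02; interest $4.66 → $249.68; payment $27.74; balance $221.94
Month 2: opening $221.94; interest $4.22 → $226.16; payment $28.27; balance $197.89
Month 3: opening $197.89; interest $3.76 → $201.65; payment $28.81; balance $172.84
Month 4: opening $172.84; interest $3.28 → $176.12; payment $29.35; balance $146.77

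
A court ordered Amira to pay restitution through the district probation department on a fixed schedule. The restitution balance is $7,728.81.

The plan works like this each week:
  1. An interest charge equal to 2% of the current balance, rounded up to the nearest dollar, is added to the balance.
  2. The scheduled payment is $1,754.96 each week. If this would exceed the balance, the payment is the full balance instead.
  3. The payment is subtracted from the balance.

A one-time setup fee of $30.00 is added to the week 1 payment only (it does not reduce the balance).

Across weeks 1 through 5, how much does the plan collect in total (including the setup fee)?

$8,206.81

Week 1: opening $7,728.81; interest $155.00 → $7,883.81; payment $1,754.96 (+ $30.00 fee); balance $6,128.85
Week 2: opening $6,128.85; interest $123.00 → $6,251.85; payment $1,754.96; balance $4,496.89
Week 3: opening $4,496.89; interest $90.00 → $4,586.89; payment $1,754.96; balance $2,831.93
Week 4: opening $2,831.93; interest $57.00 → $2,888.93; payment $1,754.96; balance $1,133.97
Week 5: opening $1,133.97; interest $23.00 → $1,156.97; payment $1,156.97; balance $0.00
Total paid: $8,206.81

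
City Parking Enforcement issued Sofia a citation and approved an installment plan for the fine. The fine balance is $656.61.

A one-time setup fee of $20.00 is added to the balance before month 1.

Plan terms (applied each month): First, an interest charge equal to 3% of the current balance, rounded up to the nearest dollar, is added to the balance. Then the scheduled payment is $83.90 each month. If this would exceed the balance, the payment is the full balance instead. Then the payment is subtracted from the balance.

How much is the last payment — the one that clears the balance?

Month 1: $676.61 +$21.00 interest = $697.61; pay $83.90 → $613.71
Month 2: $613.71 +$19.00 interest = $632.71; pay $83.90 → $548.81
Month 3: $548.81 +$17.00 interest = $565.81; pay $83.90 → $481.91
Month 4: $481.91 +$15.00 interest = $496.91; pay $83.90 → $413.01
Month 5: $413.01 +$13.00 interest = $426.01; pay $83.90 → $342.11
Month 6: $342.11 +$11.00 interest = $353.11; pay $83.90 → $269.21
Month 7: $269.21 +$9.00 interest = $278.21; pay $83.90 → $194.31
Month 8: $194.31 +$6.00 interest = $200.31; pay $83.90 → $116.41
Month 9: $116.41 +$4.00 interest = $120.41; pay $83.90 → $36.51
Month 10: $36.51 +$2.00 interest = $38.51; pay $38.51 → $0.00

$38.51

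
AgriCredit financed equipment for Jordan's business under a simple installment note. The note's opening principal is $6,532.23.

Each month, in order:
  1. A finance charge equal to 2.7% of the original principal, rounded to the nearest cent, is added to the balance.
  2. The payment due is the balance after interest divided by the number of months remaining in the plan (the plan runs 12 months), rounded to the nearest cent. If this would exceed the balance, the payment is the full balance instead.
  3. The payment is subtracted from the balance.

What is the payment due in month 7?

# | Opening | Interest | Payment | End bal
1 | $6,532.23 | $176.37 | $559.05 | $6,149.55
2 | $6,149.55 | $176.37 | $575.08 | $5,750.84
3 | $5,750.84 | $176.37 | $592.72 | $5,334.49
4 | $5,334.49 | $176.37 | $612.32 | $4,898.54
5 | $4,898.54 | $176.37 | $634.36 | $4,440.55
6 | $4,440.55 | $176.37 | $659.56 | $3,957.36
7 | $3,957.36 | $176.37 | $688.96 | $3,444.77

$688.96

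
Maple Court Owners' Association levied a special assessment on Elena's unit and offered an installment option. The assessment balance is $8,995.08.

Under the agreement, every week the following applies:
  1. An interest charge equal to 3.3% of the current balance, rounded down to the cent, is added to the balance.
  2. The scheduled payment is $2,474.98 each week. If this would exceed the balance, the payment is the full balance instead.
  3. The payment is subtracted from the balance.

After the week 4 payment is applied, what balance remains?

Week 1: opening $8,995.08; interest $296.83 → $9,291.91; payment $2,474.98; balance $6,816.93
Week 2: opening $6,816.93; interest $224.95 → $7,041.88; payment $2,474.98; balance $4,566.90
Week 3: opening $4,566.90; interest $150.70 → $4,717.60; payment $2,474.98; balance $2,242.62
Week 4: opening $2,242.62; interest $74.00 → $2,316.62; payment $2,316.62; balance $0.00

$0.00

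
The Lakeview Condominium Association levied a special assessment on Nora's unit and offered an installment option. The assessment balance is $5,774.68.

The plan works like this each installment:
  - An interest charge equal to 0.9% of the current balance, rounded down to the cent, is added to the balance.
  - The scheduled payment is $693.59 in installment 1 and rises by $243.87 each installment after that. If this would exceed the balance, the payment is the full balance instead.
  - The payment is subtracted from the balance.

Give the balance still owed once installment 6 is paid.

Installment 1: opening $5,774.68; interest $51.97 → $5,826.65; payment $693.59; balance $5,133.06
Installment 2: opening $5,133.06; interest $46.19 → $5,179.25; payment $937.46; balance $4,241.79
Installment 3: opening $4,241.79; interest $38.17 → $4,279.96; payment $1,181.33; balance $3,098.63
Installment 4: opening $3,098.63; interest $27.88 → $3,126.51; payment $1,425.20; balance $1,701.31
Installment 5: opening $1,701.31; interest $15.31 → $1,716.62; payment $1,669.07; balance $47.55
Installment 6: opening $47.55; interest $0.42 → $47.97; payment $47.97; balance $0.00

$0.00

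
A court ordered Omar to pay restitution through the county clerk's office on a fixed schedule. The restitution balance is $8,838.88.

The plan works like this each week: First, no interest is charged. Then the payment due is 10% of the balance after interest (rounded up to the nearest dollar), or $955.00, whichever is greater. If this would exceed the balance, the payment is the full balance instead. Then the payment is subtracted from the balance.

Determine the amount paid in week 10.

$243.88

Week 1: opening $8,838.88; payment $955.00; balance $7,883.88
Week 2: opening $7,883.88; payment $955.00; balance $6,928.88
Week 3: opening $6,928.88; payment $955.00; balance $5,973.88
Week 4: opening $5,973.88; payment $955.00; balance $5,018.88
Week 5: opening $5,018.88; payment $955.00; balance $4,063.88
Week 6: opening $4,063.88; payment $955.00; balance $3,108.88
Week 7: opening $3,108.88; payment $955.00; balance $2,153.88
Week 8: opening $2,153.88; payment $955.00; balance $1,198.88
Week 9: opening $1,198.88; payment $955.00; balance $243.88
Week 10: opening $243.88; payment $243.88; balance $0.00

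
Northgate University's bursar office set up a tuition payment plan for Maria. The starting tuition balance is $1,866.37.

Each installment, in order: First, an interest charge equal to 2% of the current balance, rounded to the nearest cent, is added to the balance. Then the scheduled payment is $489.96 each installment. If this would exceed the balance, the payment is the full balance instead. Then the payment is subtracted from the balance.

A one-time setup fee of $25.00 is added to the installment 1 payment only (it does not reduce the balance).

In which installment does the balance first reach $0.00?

5

Installment 1: $1,866.37 +$37.33 interest = $1,903.70; pay $489.96 (+ $25.00 fee) → $1,413.74
Installment 2: $1,413.74 +$28.27 interest = $1,442.01; pay $489.96 → $952.05
Installment 3: $952.05 +$19.04 interest = $971.09; pay $489.96 → $481.13
Installment 4: $481.13 +$9.62 interest = $490.75; pay $489.96 → $0.79
Installment 5: $0.79 +$0.02 interest = $0.81; pay $0.81 → $0.00
Balance reaches $0.00 in installment 5.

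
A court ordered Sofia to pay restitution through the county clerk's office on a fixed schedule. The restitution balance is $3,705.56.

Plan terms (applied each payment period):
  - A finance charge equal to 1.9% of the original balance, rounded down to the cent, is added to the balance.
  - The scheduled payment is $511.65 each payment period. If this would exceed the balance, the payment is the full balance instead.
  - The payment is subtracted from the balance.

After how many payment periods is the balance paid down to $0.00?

9

Payment period 1: $3,705.56 +$70.40 interest = $3,775.96; pay $511.65 → $3,264.31
Payment period 2: $3,264.31 +$70.40 interest = $3,334.71; pay $511.65 → $2,823.06
Payment period 3: $2,823.06 +$70.40 interest = $2,893.46; pay $511.65 → $2,381.81
Payment period 4: $2,381.81 +$70.40 interest = $2,452.21; pay $511.65 → $1,940.56
Payment period 5: $1,940.56 +$70.40 interest = $2,010.96; pay $511.65 → $1,499.31
Payment period 6: $1,499.31 +$70.40 interest = $1,569.71; pay $511.65 → $1,058.06
Payment period 7: $1,058.06 +$70.40 interest = $1,128.46; pay $511.65 → $616.81
Payment period 8: $616.81 +$70.40 interest = $687.21; pay $511.65 → $175.56
Payment period 9: $175.56 +$70.40 interest = $245.96; pay $245.96 → $0.00
Balance reaches $0.00 in payment period 9.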